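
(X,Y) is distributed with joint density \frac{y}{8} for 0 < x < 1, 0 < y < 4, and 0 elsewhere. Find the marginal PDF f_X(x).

f_X(x) = ∫_0^4 f(x,y) dy
= ∫_0^4 \frac{y}{8} dy
= 1 for 0 < x < 1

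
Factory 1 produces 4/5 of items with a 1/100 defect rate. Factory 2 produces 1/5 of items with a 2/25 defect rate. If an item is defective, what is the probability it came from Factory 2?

Using Bayes' theorem:
P(F1) = 4/5, P(D|F1) = 1/100
P(F2) = 1/5, P(D|F2) = 2/25
P(D) = P(D|F1)P(F1) + P(D|F2)P(F2)
     = \frac{3}{125}
P(F2|D) = P(D|F2)P(F2) / P(D)
= \frac{2}{3}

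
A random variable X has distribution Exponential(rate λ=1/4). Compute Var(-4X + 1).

For X ~ Exponential(rate λ=1/4):
Var(X) = 16
Var(-4X + 1) = (-4)² × Var(X) = 16 × 16 = 256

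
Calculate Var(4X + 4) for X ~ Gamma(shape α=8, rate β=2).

For X ~ Gamma(shape α=8, rate β=2):
Var(X) = 2
Var(4X + 4) = (4)² × Var(X) = 16 × 2 = 32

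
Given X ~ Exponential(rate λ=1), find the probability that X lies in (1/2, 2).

P(1/2 < X < 2) = ∫_{1/2}^{2} f(x) dx
where f(x) = e^{- x}
= - \frac{1}{e^{2}} + e^{- \frac{1}{2}}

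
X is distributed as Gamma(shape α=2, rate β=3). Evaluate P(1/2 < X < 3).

P(1/2 < X < 3) = ∫_{1/2}^{3} f(x) dx
where f(x) = 9 x e^{- 3 x}
= - \frac{10}{e^{9}} + \frac{5}{2 e^{\frac{3}{2}}}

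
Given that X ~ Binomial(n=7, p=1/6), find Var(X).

For X ~ Binomial(n=7, p=1/6):
Var(X) = \frac{35}{36}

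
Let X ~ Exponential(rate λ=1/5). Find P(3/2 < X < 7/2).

P(3/2 < X < 7/2) = ∫_{3/2}^{7/2} f(x) dx
where f(x) = \frac{e^{- \frac{x}{5}}}{5}
= - \frac{1 - e^{\frac{2}{5}}}{e^{\frac{7}{10}}}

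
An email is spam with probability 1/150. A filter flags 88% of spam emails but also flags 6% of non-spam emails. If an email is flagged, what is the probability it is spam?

Let D = the rare event, + = positive/flagged.
P(D) = 1/150
P(+|D) = 88/100 = 22/25
P(+|D') = 6/100 = 3/50
P(+) = P(+|D)P(D) + P(+|D')P(D')
     = \frac{22}{25} × \frac{1}{150} + \frac{3}{50} × \frac{149}{150}
     = \frac{491}{7500}
P(D|+) = P(+|D)P(D)/P(+) = \frac{44}{491}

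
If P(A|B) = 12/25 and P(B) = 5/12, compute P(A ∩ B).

By definition, P(A|B) = P(A ∩ B) / P(B)
So P(A ∩ B) = P(A|B) × P(B)
= 12/25 × 5/12
= 1/5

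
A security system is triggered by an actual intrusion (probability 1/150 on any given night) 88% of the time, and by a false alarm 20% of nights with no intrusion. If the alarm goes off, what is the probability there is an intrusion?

Let D = the rare event, + = positive/flagged.
P(D) = 1/150
P(+|D) = 88/100 = 22/25
P(+|D') = 20/100 = 1/5
P(+) = P(+|D)P(D) + P(+|D')P(D')
     = \frac{22}{25} × \frac{1}{150} + \frac{1}{5} × \frac{149}{150}
     = \frac{767}{3750}
P(D|+) = P(+|D)P(D)/P(+) = \frac{22}{767}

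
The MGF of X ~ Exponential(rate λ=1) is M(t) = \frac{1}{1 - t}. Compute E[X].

To find E[X], compute M^(1)(0):
M^(1)(t) = \frac{1}{\left(1 - t\right)^{2}}
M^(1)(0) = 1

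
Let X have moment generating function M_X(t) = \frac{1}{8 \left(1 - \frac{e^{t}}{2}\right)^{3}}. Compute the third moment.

To find E[X^3], compute M^(3)(0):
M^(1)(t) = \frac{3 e^{t}}{16 \left(1 - \frac{e^{t}}{2}\right)^{4}}
M^(2)(t) = \frac{3 e^{t}}{16 \left(1 - \frac{e^{t}}{2}\right)^{4}} + \frac{3 e^{2 t}}{8 \left(1 - \frac{e^{t}}{2}\right)^{5}}
M^(3)(t) = \frac{3 e^{t}}{16 \left(1 - \frac{e^{t}}{2}\right)^{4}} + \frac{9 e^{2 t}}{8 \left(1 - \frac{e^{t}}{2}\right)^{5}} + \frac{15 e^{3 t}}{16 \left(1 - \frac{e^{t}}{2}\right)^{6}}
M^(3)(0) = 99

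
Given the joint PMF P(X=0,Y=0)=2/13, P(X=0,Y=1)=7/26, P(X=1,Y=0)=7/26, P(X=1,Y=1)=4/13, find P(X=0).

P(X=0) = P(X=0,Y=0) + P(X=0,Y=1)
= 2/13 + 7/26
= 11/26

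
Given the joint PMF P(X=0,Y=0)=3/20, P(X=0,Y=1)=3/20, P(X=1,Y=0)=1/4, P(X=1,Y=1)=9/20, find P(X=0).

P(X=0) = P(X=0,Y=0) + P(X=0,Y=1)
= 3/20 + 3/20
= 3/10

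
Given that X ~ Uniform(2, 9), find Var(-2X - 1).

For X ~ Uniform(2, 9):
Var(X) = \frac{49}{12}
Var(-2X - 1) = (-2)² × Var(X) = 4 × \frac{49}{12} = \frac{49}{3}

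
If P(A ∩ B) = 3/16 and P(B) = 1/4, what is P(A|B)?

P(A|B) = P(A ∩ B) / P(B)
= (3/16) / (1/4)
= 3/4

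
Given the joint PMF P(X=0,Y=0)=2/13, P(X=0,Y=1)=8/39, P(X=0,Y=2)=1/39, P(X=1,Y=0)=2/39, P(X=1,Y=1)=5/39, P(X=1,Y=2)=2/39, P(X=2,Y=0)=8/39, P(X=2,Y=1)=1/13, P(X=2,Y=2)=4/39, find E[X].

First find marginal of X:
P(X=0) = 5/13
P(X=1) = 3/13
P(X=2) = 5/13
E[X] = 0 × 5/13 + 1 × 3/13 + 2 × 5/13 = 1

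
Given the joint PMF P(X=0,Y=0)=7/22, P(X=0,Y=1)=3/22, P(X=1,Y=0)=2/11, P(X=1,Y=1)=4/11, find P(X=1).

P(X=1) = P(X=1,Y=0) + P(X=1,Y=1)
= 2/11 + 4/11
= 6/11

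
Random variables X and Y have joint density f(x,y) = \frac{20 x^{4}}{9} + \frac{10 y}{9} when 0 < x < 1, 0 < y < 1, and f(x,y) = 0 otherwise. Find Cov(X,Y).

E[XY] = ∫∫ xy × f(x,y) dx dy = \frac{10}{27}
E[X] = \frac{35}{54}
E[Y] = \frac{16}{27}
Cov(X,Y) = E[XY] - E[X]E[Y] = - \frac{10}{729}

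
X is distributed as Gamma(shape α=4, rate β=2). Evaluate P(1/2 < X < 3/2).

P(1/2 < X < 3/2) = ∫_{1/2}^{3/2} f(x) dx
where f(x) = \frac{8 x^{3} e^{- 2 x}}{3}
= \frac{-39 + 8 e^{2}}{3 e^{3}}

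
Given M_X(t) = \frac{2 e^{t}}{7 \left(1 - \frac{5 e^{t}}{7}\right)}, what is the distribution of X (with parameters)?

The MGF M(t) = \frac{2 e^{t}}{7 \left(1 - \frac{5 e^{t}}{7}\right)} is the standard form for the Geometric distribution.
Comparing with the known MGF formula identifies: Geometric(p=2/7), X = trial number of first success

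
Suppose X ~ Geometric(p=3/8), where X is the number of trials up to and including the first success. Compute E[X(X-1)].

E[X(X-1)] = E[X² - X] = E[X²] - E[X]
E[X] = \frac{8}{3}
E[X²] = Var(X) + (E[X])² = \frac{40}{9} + (\frac{8}{3})² = \frac{104}{9}
E[X(X-1)] = \frac{104}{9} - \frac{8}{3} = \frac{80}{9}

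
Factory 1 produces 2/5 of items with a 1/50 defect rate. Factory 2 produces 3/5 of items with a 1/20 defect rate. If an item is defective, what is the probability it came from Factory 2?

Using Bayes' theorem:
P(F1) = 2/5, P(D|F1) = 1/50
P(F2) = 3/5, P(D|F2) = 1/20
P(D) = P(D|F1)P(F1) + P(D|F2)P(F2)
     = \frac{19}{500}
P(F2|D) = P(D|F2)P(F2) / P(D)
= \frac{15}{19}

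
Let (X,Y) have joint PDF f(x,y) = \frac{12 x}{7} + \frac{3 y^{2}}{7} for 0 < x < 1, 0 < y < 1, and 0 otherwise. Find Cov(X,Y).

E[XY] = ∫∫ xy × f(x,y) dx dy = \frac{19}{56}
E[X] = \frac{9}{14}
E[Y] = \frac{15}{28}
Cov(X,Y) = E[XY] - E[X]E[Y] = - \frac{1}{196}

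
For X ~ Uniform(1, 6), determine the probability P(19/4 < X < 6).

P(19/4 < X < 6) = ∫_{19/4}^{6} f(x) dx
where f(x) = \frac{1}{5}
= \frac{1}{4}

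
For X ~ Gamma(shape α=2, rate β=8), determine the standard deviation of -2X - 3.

For X ~ Gamma(shape α=2, rate β=8):
Var(X) = \frac{1}{32}
SD(X) = √(Var(X)) = √(\frac{1}{32}) = \frac{\sqrt{2}}{8}
SD(-2X - 3) = |-2| × SD(X) = 2 × \frac{\sqrt{2}}{8} = \frac{\sqrt{2}}{4}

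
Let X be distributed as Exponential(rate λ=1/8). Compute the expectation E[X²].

Using the identity E[X²] = Var(X) + (E[X])²:
E[X] = 8
Var(X) = 64
E[X²] = 64 + (8)²
= 128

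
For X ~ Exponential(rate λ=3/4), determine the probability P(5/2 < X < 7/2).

P(5/2 < X < 7/2) = ∫_{5/2}^{7/2} f(x) dx
where f(x) = \frac{3 e^{- \frac{3 x}{4}}}{4}
= - \frac{1 - e^{\frac{3}{4}}}{e^{\frac{21}{8}}}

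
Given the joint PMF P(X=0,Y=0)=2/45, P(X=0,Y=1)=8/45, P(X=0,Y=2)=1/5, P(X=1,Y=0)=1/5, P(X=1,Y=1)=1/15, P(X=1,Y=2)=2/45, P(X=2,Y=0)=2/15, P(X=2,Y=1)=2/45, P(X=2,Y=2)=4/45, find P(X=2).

P(X=2) = P(X=2,Y=0) + P(X=2,Y=1) + P(X=2,Y=2)
= 2/15 + 2/45 + 4/45
= 4/15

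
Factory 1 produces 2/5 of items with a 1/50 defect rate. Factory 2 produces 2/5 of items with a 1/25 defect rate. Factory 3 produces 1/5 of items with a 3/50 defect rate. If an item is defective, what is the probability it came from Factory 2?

Using Bayes' theorem:
P(F1) = 2/5, P(D|F1) = 1/50
P(F2) = 2/5, P(D|F2) = 1/25
P(F3) = 1/5, P(D|F3) = 3/50
P(D) = P(D|F1)P(F1) + P(D|F2)P(F2) + P(D|F3)P(F3)
     = \frac{9}{250}
P(F2|D) = P(D|F2)P(F2) / P(D)
= \frac{4}{9}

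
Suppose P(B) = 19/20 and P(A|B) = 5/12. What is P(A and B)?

By definition, P(A|B) = P(A ∩ B) / P(B)
So P(A ∩ B) = P(A|B) × P(B)
= 5/12 × 19/20
= 19/48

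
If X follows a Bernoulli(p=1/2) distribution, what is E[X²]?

Using the identity E[X²] = Var(X) + (E[X])²:
E[X] = \frac{1}{2}
Var(X) = \frac{1}{4}
E[X²] = \frac{1}{4} + (\frac{1}{2})²
= \frac{1}{2}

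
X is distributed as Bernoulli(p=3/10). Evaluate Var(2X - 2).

For X ~ Bernoulli(p=3/10):
Var(X) = \frac{21}{100}
Var(2X - 2) = (2)² × Var(X) = 4 × \frac{21}{100} = \frac{21}{25}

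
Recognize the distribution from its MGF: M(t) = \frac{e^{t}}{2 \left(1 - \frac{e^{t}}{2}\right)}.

The MGF M(t) = \frac{e^{t}}{2 \left(1 - \frac{e^{t}}{2}\right)} is the standard form for the Geometric distribution.
Comparing with the known MGF formula identifies: Geometric(p=1/2), X = trial number of first success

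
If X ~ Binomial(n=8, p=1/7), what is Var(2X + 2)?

For X ~ Binomial(n=8, p=1/7):
Var(X) = \frac{48}{49}
Var(2X + 2) = (2)² × Var(X) = 4 × \frac{48}{49} = \frac{192}{49}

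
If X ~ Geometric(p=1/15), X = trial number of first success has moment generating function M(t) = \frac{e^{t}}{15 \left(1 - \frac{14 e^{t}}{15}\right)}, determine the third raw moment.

To find E[X^3], compute M^(3)(0):
M^(1)(t) = \frac{e^{t}}{15 \left(1 - \frac{14 e^{t}}{15}\right)} + \frac{14 e^{2 t}}{225 \left(1 - \frac{14 e^{t}}{15}\right)^{2}}
M^(2)(t) = \frac{e^{t}}{15 \left(1 - \frac{14 e^{t}}{15}\right)} + \frac{14 e^{2 t}}{75 \left(1 - \frac{14 e^{t}}{15}\right)^{2}} + \frac{392 e^{3 t}}{3375 \left(1 - \frac{14 e^{t}}{15}\right)^{3}}
M^(3)(t) = \frac{e^{t}}{15 \left(1 - \frac{14 e^{t}}{15}\right)} + \frac{98 e^{2 t}}{225 \left(1 - \frac{14 e^{t}}{15}\right)^{2}} + \frac{784 e^{3 t}}{1125 \left(1 - \frac{14 e^{t}}{15}\right)^{3}} + \frac{5488 e^{4 t}}{16875 \left(1 - \frac{14 e^{t}}{15}\right)^{4}}
M^(3)(0) = 18915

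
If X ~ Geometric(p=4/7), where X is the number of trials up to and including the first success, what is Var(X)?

For X ~ Geometric(p=4/7), where X is the number of trials up to and including the first success:
Var(X) = \frac{21}{16}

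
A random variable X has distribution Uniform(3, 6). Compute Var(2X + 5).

For X ~ Uniform(3, 6):
Var(X) = \frac{3}{4}
Var(2X + 5) = (2)² × Var(X) = 4 × \frac{3}{4} = 3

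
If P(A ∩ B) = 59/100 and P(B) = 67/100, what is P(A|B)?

P(A|B) = P(A ∩ B) / P(B)
= (59/100) / (67/100)
= 59/67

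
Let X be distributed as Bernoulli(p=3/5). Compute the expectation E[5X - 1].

For X ~ Bernoulli(p=3/5):
E[X] = \frac{3}{5}
E[5X - 1] = 5 × E[X] - 1 = 2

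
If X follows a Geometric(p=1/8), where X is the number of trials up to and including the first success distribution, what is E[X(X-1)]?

E[X(X-1)] = E[X² - X] = E[X²] - E[X]
E[X] = 8
E[X²] = Var(X) + (E[X])² = 56 + (8)² = 120
E[X(X-1)] = 120 - 8 = 112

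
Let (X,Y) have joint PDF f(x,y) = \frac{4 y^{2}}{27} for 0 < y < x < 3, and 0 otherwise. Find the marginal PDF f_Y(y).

f_Y(y) = ∫_y^3 \frac{4 y^{2}}{27} dx = \frac{4 y^{2} \left(3 - y\right)}{27}
for 0 < y < 3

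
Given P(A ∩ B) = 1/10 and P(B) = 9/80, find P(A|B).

P(A|B) = P(A ∩ B) / P(B)
= (1/10) / (9/80)
= 8/9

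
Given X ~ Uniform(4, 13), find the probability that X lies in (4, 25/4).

P(4 < X < 25/4) = ∫_{4}^{25/4} f(x) dx
where f(x) = \frac{1}{9}
= \frac{1}{4}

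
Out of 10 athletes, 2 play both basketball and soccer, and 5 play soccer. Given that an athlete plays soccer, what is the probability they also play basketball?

P(A ∩ B) = 2/10 = 1/5
P(B) = 5/10 = 1/2
P(A|B) = P(A ∩ B) / P(B) = (1/5) / (1/2) = 2/5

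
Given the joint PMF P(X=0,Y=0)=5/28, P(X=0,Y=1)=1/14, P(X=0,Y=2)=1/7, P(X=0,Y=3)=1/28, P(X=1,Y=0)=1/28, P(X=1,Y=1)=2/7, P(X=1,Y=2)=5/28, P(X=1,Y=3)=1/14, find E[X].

First find marginal of X:
P(X=0) = 3/7
P(X=1) = 4/7
E[X] = 0 × 3/7 + 1 × 4/7 = 4/7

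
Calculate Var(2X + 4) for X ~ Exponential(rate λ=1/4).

For X ~ Exponential(rate λ=1/4):
Var(X) = 16
Var(2X + 4) = (2)² × Var(X) = 4 × 16 = 64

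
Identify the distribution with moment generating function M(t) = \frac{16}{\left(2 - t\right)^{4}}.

The MGF M(t) = \frac{16}{\left(2 - t\right)^{4}} is the standard form for the Gamma distribution.
Comparing with the known MGF formula identifies: Gamma(shape α=4, rate β=2)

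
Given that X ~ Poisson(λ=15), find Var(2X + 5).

For X ~ Poisson(λ=15):
Var(X) = 15
Var(2X + 5) = (2)² × Var(X) = 4 × 15 = 60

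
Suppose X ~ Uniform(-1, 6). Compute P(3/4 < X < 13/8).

P(3/4 < X < 13/8) = ∫_{3/4}^{13/8} f(x) dx
where f(x) = \frac{1}{7}
= \frac{1}{8}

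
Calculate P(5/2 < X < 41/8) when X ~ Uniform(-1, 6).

P(5/2 < X < 41/8) = ∫_{5/2}^{41/8} f(x) dx
where f(x) = \frac{1}{7}
= \frac{3}{8}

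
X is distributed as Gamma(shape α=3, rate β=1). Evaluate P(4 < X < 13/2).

P(4 < X < 13/2) = ∫_{4}^{13/2} f(x) dx
where f(x) = \frac{x^{2} e^{- x}}{2}
= - \frac{229}{8 e^{\frac{13}{2}}} + \frac{13}{e^{4}}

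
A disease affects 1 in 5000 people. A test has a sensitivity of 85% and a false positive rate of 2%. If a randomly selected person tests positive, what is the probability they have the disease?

Let D = the rare event, + = positive/flagged.
P(D) = 1/5000
P(+|D) = 85/100 = 17/20
P(+|D') = 2/100 = 1/50
P(+) = P(+|D)P(D) + P(+|D')P(D')
     = \frac{17}{20} × \frac{1}{5000} + \frac{1}{50} × \frac{4999}{5000}
     = \frac{10083}{500000}
P(D|+) = P(+|D)P(D)/P(+) = \frac{85}{10083}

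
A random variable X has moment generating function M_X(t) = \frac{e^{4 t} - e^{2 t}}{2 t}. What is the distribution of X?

The MGF M(t) = \frac{e^{4 t} - e^{2 t}}{2 t} is the standard form for the Uniform distribution.
Comparing with the known MGF formula identifies: Uniform(2, 4)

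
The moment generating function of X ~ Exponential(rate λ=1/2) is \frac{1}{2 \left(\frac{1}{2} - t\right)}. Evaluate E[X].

To find E[X], compute M^(1)(0):
M^(1)(t) = \frac{1}{2 \left(\frac{1}{2} - t\right)^{2}}
M^(1)(0) = 2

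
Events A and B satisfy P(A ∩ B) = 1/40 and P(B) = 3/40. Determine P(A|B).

P(A|B) = P(A ∩ B) / P(B)
= (1/40) / (3/40)
= 1/3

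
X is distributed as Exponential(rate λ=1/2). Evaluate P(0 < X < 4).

P(0 < X < 4) = ∫_{0}^{4} f(x) dx
where f(x) = \frac{e^{- \frac{x}{2}}}{2}
= 1 - e^{-2}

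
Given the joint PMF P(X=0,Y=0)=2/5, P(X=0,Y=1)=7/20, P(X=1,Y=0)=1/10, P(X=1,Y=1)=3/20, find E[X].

First find marginal of X:
P(X=0) = 3/4
P(X=1) = 1/4
E[X] = 0 × 3/4 + 1 × 1/4 = 1/4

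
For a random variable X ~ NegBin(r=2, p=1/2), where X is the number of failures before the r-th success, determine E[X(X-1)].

E[X(X-1)] = E[X² - X] = E[X²] - E[X]
E[X] = 2
E[X²] = Var(X) + (E[X])² = 4 + (2)² = 8
E[X(X-1)] = 8 - 2 = 6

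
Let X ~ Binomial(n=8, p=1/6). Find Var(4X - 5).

For X ~ Binomial(n=8, p=1/6):
Var(X) = \frac{10}{9}
Var(4X - 5) = (4)² × Var(X) = 16 × \frac{10}{9} = \frac{160}{9}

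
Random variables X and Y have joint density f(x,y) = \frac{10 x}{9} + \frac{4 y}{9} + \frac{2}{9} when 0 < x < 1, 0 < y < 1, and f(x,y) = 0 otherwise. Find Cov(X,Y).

E[XY] = ∫∫ xy × f(x,y) dx dy = \frac{17}{54}
E[X] = \frac{16}{27}
E[Y] = \frac{29}{54}
Cov(X,Y) = E[XY] - E[X]E[Y] = - \frac{5}{1458}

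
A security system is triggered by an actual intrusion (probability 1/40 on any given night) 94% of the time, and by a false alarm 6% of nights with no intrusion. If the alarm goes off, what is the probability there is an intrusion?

Let D = the rare event, + = positive/flagged.
P(D) = 1/40
P(+|D) = 94/100 = 47/50
P(+|D') = 6/100 = 3/50
P(+) = P(+|D)P(D) + P(+|D')P(D')
     = \frac{47}{50} × \frac{1}{40} + \frac{3}{50} × \frac{39}{40}
     = \frac{41}{500}
P(D|+) = P(+|D)P(D)/P(+) = \frac{47}{164}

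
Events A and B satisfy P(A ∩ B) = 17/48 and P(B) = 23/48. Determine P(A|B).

P(A|B) = P(A ∩ B) / P(B)
= (17/48) / (23/48)
= 17/23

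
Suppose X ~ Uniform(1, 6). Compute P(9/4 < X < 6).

P(9/4 < X < 6) = ∫_{9/4}^{6} f(x) dx
where f(x) = \frac{1}{5}
= \frac{3}{4}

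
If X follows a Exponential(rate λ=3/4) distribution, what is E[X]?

For X ~ Exponential(rate λ=3/4), the expected value is:
E[X] = \frac{4}{3}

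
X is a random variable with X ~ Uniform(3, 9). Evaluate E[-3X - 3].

For X ~ Uniform(3, 9):
E[X] = 6
E[-3X - 3] = -3 × E[X] - 3 = -21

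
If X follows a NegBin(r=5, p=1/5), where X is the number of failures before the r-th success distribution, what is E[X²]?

Using the identity E[X²] = Var(X) + (E[X])²:
E[X] = 20
Var(X) = 100
E[X²] = 100 + (20)²
= 500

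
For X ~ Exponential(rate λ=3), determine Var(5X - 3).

For X ~ Exponential(rate λ=3):
Var(X) = \frac{1}{9}
Var(5X - 3) = (5)² × Var(X) = 25 × \frac{1}{9} = \frac{25}{9}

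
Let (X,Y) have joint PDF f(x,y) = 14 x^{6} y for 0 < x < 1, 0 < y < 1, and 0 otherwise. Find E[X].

E[X] = ∫_0^1 ∫_0^1 x × f(x,y) dy dx
= ∫_0^1 ∫_0^1 x × (14 x^{6} y) dy dx
= \frac{7}{8}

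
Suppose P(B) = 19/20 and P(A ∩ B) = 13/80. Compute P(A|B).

P(A|B) = P(A ∩ B) / P(B)
= (13/80) / (19/20)
= 13/76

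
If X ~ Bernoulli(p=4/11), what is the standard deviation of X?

For X ~ Bernoulli(p=4/11):
Var(X) = \frac{28}{121}
SD(X) = √(Var(X)) = √(\frac{28}{121}) = \frac{2 \sqrt{7}}{11}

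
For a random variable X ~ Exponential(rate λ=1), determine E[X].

For X ~ Exponential(rate λ=1), the expected value is:
E[X] = 1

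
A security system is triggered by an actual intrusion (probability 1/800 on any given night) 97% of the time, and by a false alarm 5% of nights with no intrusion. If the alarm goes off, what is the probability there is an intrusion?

Let D = the rare event, + = positive/flagged.
P(D) = 1/800
P(+|D) = 97/100
P(+|D') = 5/100 = 1/20
P(+) = P(+|D)P(D) + P(+|D')P(D')
     = \frac{97}{100} × \frac{1}{800} + \frac{1}{20} × \frac{799}{800}
     = \frac{1023}{20000}
P(D|+) = P(+|D)P(D)/P(+) = \frac{97}{4092}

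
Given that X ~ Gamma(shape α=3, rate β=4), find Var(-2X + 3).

For X ~ Gamma(shape α=3, rate β=4):
Var(X) = \frac{3}{16}
Var(-2X + 3) = (-2)² × Var(X) = 4 × \frac{3}{16} = \frac{3}{4}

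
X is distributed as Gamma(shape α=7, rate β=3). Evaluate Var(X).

For X ~ Gamma(shape α=7, rate β=3):
Var(X) = \frac{7}{9}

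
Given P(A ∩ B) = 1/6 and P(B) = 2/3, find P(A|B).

P(A|B) = P(A ∩ B) / P(B)
= (1/6) / (2/3)
= 1/4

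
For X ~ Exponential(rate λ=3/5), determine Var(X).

For X ~ Exponential(rate λ=3/5):
Var(X) = \frac{25}{9}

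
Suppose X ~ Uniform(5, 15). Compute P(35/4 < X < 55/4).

P(35/4 < X < 55/4) = ∫_{35/4}^{55/4} f(x) dx
where f(x) = \frac{1}{10}
= \frac{1}{2}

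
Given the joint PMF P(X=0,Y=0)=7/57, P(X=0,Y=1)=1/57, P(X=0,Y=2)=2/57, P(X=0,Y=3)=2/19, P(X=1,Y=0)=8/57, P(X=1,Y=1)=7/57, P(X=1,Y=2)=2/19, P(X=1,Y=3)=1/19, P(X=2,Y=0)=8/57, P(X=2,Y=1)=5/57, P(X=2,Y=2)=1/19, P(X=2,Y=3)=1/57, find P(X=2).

P(X=2) = P(X=2,Y=0) + P(X=2,Y=1) + P(X=2,Y=2) + P(X=2,Y=3)
= 8/57 + 5/57 + 1/19 + 1/57
= 17/57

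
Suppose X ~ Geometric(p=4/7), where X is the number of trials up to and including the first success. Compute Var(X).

For X ~ Geometric(p=4/7), where X is the number of trials up to and including the first success:
Var(X) = \frac{21}{16}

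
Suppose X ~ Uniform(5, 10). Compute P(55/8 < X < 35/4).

P(55/8 < X < 35/4) = ∫_{55/8}^{35/4} f(x) dx
where f(x) = \frac{1}{5}
= \frac{3}{8}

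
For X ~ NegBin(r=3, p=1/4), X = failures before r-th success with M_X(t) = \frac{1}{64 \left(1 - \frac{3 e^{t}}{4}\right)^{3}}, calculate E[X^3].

To find E[X^3], compute M^(3)(0):
M^(1)(t) = \frac{9 e^{t}}{256 \left(1 - \frac{3 e^{t}}{4}\right)^{4}}
M^(2)(t) = \frac{9 e^{t}}{256 \left(1 - \frac{3 e^{t}}{4}\right)^{4}} + \frac{27 e^{2 t}}{256 \left(1 - \frac{3 e^{t}}{4}\right)^{5}}
M^(3)(t) = \frac{9 e^{t}}{256 \left(1 - \frac{3 e^{t}}{4}\right)^{4}} + \frac{81 e^{2 t}}{256 \left(1 - \frac{3 e^{t}}{4}\right)^{5}} + \frac{405 e^{3 t}}{1024 \left(1 - \frac{3 e^{t}}{4}\right)^{6}}
M^(3)(0) = 1953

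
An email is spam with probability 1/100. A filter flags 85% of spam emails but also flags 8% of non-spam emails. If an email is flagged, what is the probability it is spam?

Let D = the rare event, + = positive/flagged.
P(D) = 1/100
P(+|D) = 85/100 = 17/20
P(+|D') = 8/100 = 2/25
P(+) = P(+|D)P(D) + P(+|D')P(D')
     = \frac{17}{20} × \frac{1}{100} + \frac{2}{25} × \frac{99}{100}
     = \frac{877}{10000}
P(D|+) = P(+|D)P(D)/P(+) = \frac{85}{877}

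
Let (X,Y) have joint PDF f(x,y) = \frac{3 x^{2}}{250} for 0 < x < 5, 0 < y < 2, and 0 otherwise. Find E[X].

f_X(x) = ∫_0^2 \frac{3 x^{2}}{250} dy = \frac{3 x^{2}}{125}
E[X] = ∫_0^5 x × (\frac{3 x^{2}}{125}) dx = \frac{15}{4}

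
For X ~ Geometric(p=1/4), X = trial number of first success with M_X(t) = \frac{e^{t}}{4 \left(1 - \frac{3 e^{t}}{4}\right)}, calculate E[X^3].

To find E[X^3], compute M^(3)(0):
M^(1)(t) = \frac{e^{t}}{4 \left(1 - \frac{3 e^{t}}{4}\right)} + \frac{3 e^{2 t}}{16 \left(1 - \frac{3 e^{t}}{4}\right)^{2}}
M^(2)(t) = \frac{e^{t}}{4 \left(1 - \frac{3 e^{t}}{4}\right)} + \frac{9 e^{2 t}}{16 \left(1 - \frac{3 e^{t}}{4}\right)^{2}} + \frac{9 e^{3 t}}{32 \left(1 - \frac{3 e^{t}}{4}\right)^{3}}
M^(3)(t) = \frac{e^{t}}{4 \left(1 - \frac{3 e^{t}}{4}\right)} + \frac{21 e^{2 t}}{16 \left(1 - \frac{3 e^{t}}{4}\right)^{2}} + \frac{27 e^{3 t}}{16 \left(1 - \frac{3 e^{t}}{4}\right)^{3}} + \frac{81 e^{4 t}}{128 \left(1 - \frac{3 e^{t}}{4}\right)^{4}}
M^(3)(0) = 292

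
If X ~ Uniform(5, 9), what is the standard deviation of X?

For X ~ Uniform(5, 9):
Var(X) = \frac{4}{3}
SD(X) = √(Var(X)) = √(\frac{4}{3}) = \frac{2 \sqrt{3}}{3}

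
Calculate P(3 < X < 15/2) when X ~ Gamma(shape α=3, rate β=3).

P(3 < X < 15/2) = ∫_{3}^{15/2} f(x) dx
where f(x) = \frac{27 x^{2} e^{- 3 x}}{2}
= - \frac{2213}{8 e^{\frac{45}{2}}} + \frac{101}{2 e^{9}}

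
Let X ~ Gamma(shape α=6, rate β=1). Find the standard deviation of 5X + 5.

For X ~ Gamma(shape α=6, rate β=1):
Var(X) = 6
SD(X) = √(Var(X)) = √(6) = \sqrt{6}
SD(5X + 5) = |5| × SD(X) = 5 × \sqrt{6} = 5 \sqrt{6}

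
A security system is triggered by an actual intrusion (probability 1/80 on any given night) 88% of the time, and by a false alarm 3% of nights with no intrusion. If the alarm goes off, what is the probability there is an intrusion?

Let D = the rare event, + = positive/flagged.
P(D) = 1/80
P(+|D) = 88/100 = 22/25
P(+|D') = 3/100
P(+) = P(+|D)P(D) + P(+|D')P(D')
     = \frac{22}{25} × \frac{1}{80} + \frac{3}{100} × \frac{79}{80}
     = \frac{13}{320}
P(D|+) = P(+|D)P(D)/P(+) = \frac{88}{325}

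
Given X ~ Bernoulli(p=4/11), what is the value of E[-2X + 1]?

For X ~ Bernoulli(p=4/11):
E[X] = \frac{4}{11}
E[-2X + 1] = -2 × E[X] + 1 = \frac{3}{11}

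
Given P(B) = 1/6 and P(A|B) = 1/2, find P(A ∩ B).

By definition, P(A|B) = P(A ∩ B) / P(B)
So P(A ∩ B) = P(A|B) × P(B)
= 1/2 × 1/6
= 1/12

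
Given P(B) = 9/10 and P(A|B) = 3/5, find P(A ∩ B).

By definition, P(A|B) = P(A ∩ B) / P(B)
So P(A ∩ B) = P(A|B) × P(B)
= 3/5 × 9/10
= 27/50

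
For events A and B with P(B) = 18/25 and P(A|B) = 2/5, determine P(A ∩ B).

By definition, P(A|B) = P(A ∩ B) / P(B)
So P(A ∩ B) = P(A|B) × P(B)
= 2/5 × 18/25
= 36/125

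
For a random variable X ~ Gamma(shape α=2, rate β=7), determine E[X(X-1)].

E[X(X-1)] = E[X² - X] = E[X²] - E[X]
E[X] = \frac{2}{7}
E[X²] = Var(X) + (E[X])² = \frac{2}{49} + (\frac{2}{7})² = \frac{6}{49}
E[X(X-1)] = \frac{6}{49} - \frac{2}{7} = - \frac{8}{49}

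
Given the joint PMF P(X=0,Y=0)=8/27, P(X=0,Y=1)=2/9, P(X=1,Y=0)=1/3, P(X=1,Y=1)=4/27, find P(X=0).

P(X=0) = P(X=0,Y=0) + P(X=0,Y=1)
= 8/27 + 2/9
= 14/27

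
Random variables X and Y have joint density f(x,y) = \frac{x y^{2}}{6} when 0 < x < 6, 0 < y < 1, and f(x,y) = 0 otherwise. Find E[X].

f_X(x) = ∫_0^1 \frac{x y^{2}}{6} dy = \frac{x}{18}
E[X] = ∫_0^6 x × (\frac{x}{18}) dx = 4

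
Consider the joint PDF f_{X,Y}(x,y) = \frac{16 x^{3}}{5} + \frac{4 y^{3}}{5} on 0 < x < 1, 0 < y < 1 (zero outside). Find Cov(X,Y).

E[XY] = ∫∫ xy × f(x,y) dx dy = \frac{2}{5}
E[X] = \frac{37}{50}
E[Y] = \frac{14}{25}
Cov(X,Y) = E[XY] - E[X]E[Y] = - \frac{9}{625}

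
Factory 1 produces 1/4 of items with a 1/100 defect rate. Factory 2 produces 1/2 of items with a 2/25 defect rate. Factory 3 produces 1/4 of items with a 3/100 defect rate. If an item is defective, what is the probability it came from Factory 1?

Using Bayes' theorem:
P(F1) = 1/4, P(D|F1) = 1/100
P(F2) = 1/2, P(D|F2) = 2/25
P(F3) = 1/4, P(D|F3) = 3/100
P(D) = P(D|F1)P(F1) + P(D|F2)P(F2) + P(D|F3)P(F3)
     = \frac{1}{20}
P(F1|D) = P(D|F1)P(F1) / P(D)
= \frac{1}{20}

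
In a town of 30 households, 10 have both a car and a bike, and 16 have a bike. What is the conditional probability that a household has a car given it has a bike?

P(A ∩ B) = 10/30 = 1/3
P(B) = 16/30 = 8/15
P(A|B) = P(A ∩ B) / P(B) = (1/3) / (8/15) = 5/8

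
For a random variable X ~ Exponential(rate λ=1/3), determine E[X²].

Using the identity E[X²] = Var(X) + (E[X])²:
E[X] = 3
Var(X) = 9
E[X²] = 9 + (3)²
= 18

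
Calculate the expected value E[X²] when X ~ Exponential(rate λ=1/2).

Using the identity E[X²] = Var(X) + (E[X])²:
E[X] = 2
Var(X) = 4
E[X²] = 4 + (2)²
= 8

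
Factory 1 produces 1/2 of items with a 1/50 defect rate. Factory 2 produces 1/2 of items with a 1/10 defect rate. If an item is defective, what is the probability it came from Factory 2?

Using Bayes' theorem:
P(F1) = 1/2, P(D|F1) = 1/50
P(F2) = 1/2, P(D|F2) = 1/10
P(D) = P(D|F1)P(F1) + P(D|F2)P(F2)
     = \frac{3}{50}
P(F2|D) = P(D|F2)P(F2) / P(D)
= \frac{5}{6}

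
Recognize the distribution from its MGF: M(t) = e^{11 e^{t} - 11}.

The MGF M(t) = e^{11 e^{t} - 11} is the standard form for the Poisson distribution.
Comparing with the known MGF formula identifies: Poisson(λ=11)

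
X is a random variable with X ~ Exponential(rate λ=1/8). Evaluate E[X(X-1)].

E[X(X-1)] = E[X² - X] = E[X²] - E[X]
E[X] = 8
E[X²] = Var(X) + (E[X])² = 64 + (8)² = 128
E[X(X-1)] = 128 - 8 = 120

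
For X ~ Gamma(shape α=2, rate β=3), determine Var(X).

For X ~ Gamma(shape α=2, rate β=3):
Var(X) = \frac{2}{9}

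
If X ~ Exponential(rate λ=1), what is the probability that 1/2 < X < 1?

P(1/2 < X < 1) = ∫_{1/2}^{1} f(x) dx
where f(x) = e^{- x}
= - \frac{1}{e} + e^{- \frac{1}{2}}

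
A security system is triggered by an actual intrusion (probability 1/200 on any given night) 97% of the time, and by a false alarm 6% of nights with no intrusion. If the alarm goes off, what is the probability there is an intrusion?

Let D = the rare event, + = positive/flagged.
P(D) = 1/200
P(+|D) = 97/100
P(+|D') = 6/100 = 3/50
P(+) = P(+|D)P(D) + P(+|D')P(D')
     = \frac{97}{100} × \frac{1}{200} + \frac{3}{50} × \frac{199}{200}
     = \frac{1291}{20000}
P(D|+) = P(+|D)P(D)/P(+) = \frac{97}{1291}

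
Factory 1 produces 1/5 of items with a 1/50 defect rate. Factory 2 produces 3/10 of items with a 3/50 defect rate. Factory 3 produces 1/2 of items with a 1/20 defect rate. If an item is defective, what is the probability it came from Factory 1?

Using Bayes' theorem:
P(F1) = 1/5, P(D|F1) = 1/50
P(F2) = 3/10, P(D|F2) = 3/50
P(F3) = 1/2, P(D|F3) = 1/20
P(D) = P(D|F1)P(F1) + P(D|F2)P(F2) + P(D|F3)P(F3)
     = \frac{47}{1000}
P(F1|D) = P(D|F1)P(F1) / P(D)
= \frac{4}{47}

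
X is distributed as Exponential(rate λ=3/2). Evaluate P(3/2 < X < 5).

P(3/2 < X < 5) = ∫_{3/2}^{5} f(x) dx
where f(x) = \frac{3 e^{- \frac{3 x}{2}}}{2}
= - \frac{1}{e^{\frac{15}{2}}} + e^{- \frac{9}{4}}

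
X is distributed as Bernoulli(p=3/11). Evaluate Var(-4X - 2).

For X ~ Bernoulli(p=3/11):
Var(X) = \frac{24}{121}
Var(-4X - 2) = (-4)² × Var(X) = 16 × \frac{24}{121} = \frac{384}{121}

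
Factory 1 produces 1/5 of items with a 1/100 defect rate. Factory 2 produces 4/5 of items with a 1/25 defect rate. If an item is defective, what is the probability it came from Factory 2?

Using Bayes' theorem:
P(F1) = 1/5, P(D|F1) = 1/100
P(F2) = 4/5, P(D|F2) = 1/25
P(D) = P(D|F1)P(F1) + P(D|F2)P(F2)
     = \frac{17}{500}
P(F2|D) = P(D|F2)P(F2) / P(D)
= \frac{16}{17}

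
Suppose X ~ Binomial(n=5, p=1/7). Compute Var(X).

For X ~ Binomial(n=5, p=1/7):
Var(X) = \frac{30}{49}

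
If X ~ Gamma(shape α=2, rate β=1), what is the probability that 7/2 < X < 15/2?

P(7/2 < X < 15/2) = ∫_{7/2}^{15/2} f(x) dx
where f(x) = x e^{- x}
= \frac{-17 + 9 e^{4}}{2 e^{\frac{15}{2}}}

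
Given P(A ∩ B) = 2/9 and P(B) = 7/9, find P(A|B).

P(A|B) = P(A ∩ B) / P(B)
= (2/9) / (7/9)
= 2/7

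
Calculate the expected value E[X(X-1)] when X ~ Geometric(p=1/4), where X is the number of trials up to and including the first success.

E[X(X-1)] = E[X² - X] = E[X²] - E[X]
E[X] = 4
E[X²] = Var(X) + (E[X])² = 12 + (4)² = 28
E[X(X-1)] = 28 - 4 = 24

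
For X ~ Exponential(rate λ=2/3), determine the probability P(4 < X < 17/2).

P(4 < X < 17/2) = ∫_{4}^{17/2} f(x) dx
where f(x) = \frac{2 e^{- \frac{2 x}{3}}}{3}
= - \frac{1 - e^{3}}{e^{\frac{17}{3}}}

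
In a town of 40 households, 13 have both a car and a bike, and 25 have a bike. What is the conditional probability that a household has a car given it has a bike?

P(A ∩ B) = 13/40
P(B) = 25/40 = 5/8
P(A|B) = P(A ∩ B) / P(B) = (13/40) / (5/8) = 13/25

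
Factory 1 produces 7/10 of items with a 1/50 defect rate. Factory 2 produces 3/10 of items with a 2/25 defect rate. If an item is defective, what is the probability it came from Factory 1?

Using Bayes' theorem:
P(F1) = 7/10, P(D|F1) = 1/50
P(F2) = 3/10, P(D|F2) = 2/25
P(D) = P(D|F1)P(F1) + P(D|F2)P(F2)
     = \frac{19}{500}
P(F1|D) = P(D|F1)P(F1) / P(D)
= \frac{7}{19}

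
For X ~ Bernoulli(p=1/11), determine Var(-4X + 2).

For X ~ Bernoulli(p=1/11):
Var(X) = \frac{10}{121}
Var(-4X + 2) = (-4)² × Var(X) = 16 × \frac{10}{121} = \frac{160}{121}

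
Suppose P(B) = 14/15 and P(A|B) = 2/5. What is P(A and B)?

By definition, P(A|B) = P(A ∩ B) / P(B)
So P(A ∩ B) = P(A|B) × P(B)
= 2/5 × 14/15
= 28/75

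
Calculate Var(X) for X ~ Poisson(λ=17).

For X ~ Poisson(λ=17):
Var(X) = 17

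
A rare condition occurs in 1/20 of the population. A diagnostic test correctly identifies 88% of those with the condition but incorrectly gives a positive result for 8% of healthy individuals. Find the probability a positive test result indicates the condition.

Let D = the rare event, + = positive/flagged.
P(D) = 1/20
P(+|D) = 88/100 = 22/25
P(+|D') = 8/100 = 2/25
P(+) = P(+|D)P(D) + P(+|D')P(D')
     = \frac{22}{25} × \frac{1}{20} + \frac{2}{25} × \frac{19}{20}
     = \frac{3}{25}
P(D|+) = P(+|D)P(D)/P(+) = \frac{11}{30}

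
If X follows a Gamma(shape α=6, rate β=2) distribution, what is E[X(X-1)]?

E[X(X-1)] = E[X² - X] = E[X²] - E[X]
E[X] = 3
E[X²] = Var(X) + (E[X])² = \frac{3}{2} + (3)² = \frac{21}{2}
E[X(X-1)] = \frac{21}{2} - 3 = \frac{15}{2}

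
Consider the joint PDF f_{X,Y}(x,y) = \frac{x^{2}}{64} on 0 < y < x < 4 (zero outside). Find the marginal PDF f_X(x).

f_X(x) = ∫_0^x \frac{x^{2}}{64} dy = \frac{x^{3}}{64}
for 0 < x < 4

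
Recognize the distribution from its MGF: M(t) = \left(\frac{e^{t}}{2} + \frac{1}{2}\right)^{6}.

The MGF M(t) = \left(\frac{e^{t}}{2} + \frac{1}{2}\right)^{6} is the standard form for the Binomial distribution.
Comparing with the known MGF formula identifies: Binomial(n=6, p=1/2)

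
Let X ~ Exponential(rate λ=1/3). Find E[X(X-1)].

E[X(X-1)] = E[X² - X] = E[X²] - E[X]
E[X] = 3
E[X²] = Var(X) + (E[X])² = 9 + (3)² = 18
E[X(X-1)] = 18 - 3 = 15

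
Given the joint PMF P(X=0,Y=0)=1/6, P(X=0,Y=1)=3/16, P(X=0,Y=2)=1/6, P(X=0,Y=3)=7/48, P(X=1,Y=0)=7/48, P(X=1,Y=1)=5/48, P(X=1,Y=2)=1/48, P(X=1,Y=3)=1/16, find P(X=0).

P(X=0) = P(X=0,Y=0) + P(X=0,Y=1) + P(X=0,Y=2) + P(X=0,Y=3)
= 1/6 + 3/16 + 1/6 + 7/48
= 2/3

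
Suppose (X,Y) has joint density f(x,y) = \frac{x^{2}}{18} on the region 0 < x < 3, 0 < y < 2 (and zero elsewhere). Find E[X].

f_X(x) = ∫_0^2 \frac{x^{2}}{18} dy = \frac{x^{2}}{9}
E[X] = ∫_0^3 x × (\frac{x^{2}}{9}) dx = \frac{9}{4}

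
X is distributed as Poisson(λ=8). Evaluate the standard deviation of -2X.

For X ~ Poisson(λ=8):
Var(X) = 8
SD(X) = √(Var(X)) = √(8) = 2 \sqrt{2}
SD(-2X) = |-2| × SD(X) = 2 × 2 \sqrt{2} = 4 \sqrt{2}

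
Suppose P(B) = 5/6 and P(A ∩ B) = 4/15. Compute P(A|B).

P(A|B) = P(A ∩ B) / P(B)
= (4/15) / (5/6)
= 8/25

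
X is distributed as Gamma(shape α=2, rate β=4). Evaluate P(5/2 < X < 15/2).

P(5/2 < X < 15/2) = ∫_{5/2}^{15/2} f(x) dx
where f(x) = 16 x e^{- 4 x}
= \frac{-31 + 11 e^{20}}{e^{30}}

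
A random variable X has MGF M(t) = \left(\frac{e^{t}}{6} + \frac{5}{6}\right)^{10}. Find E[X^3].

To find E[X^3], compute M^(3)(0):
M^(1)(t) = \frac{5 \left(\frac{e^{t}}{6} + \frac{5}{6}\right)^{9} e^{t}}{3}
M^(2)(t) = \frac{5 \left(\frac{e^{t}}{6} + \frac{5}{6}\right)^{9} e^{t}}{3} + \frac{5 \left(\frac{e^{t}}{6} + \frac{5}{6}\right)^{8} e^{2 t}}{2}
M^(3)(t) = \frac{5 \left(\frac{e^{t}}{6} + \frac{5}{6}\right)^{9} e^{t}}{3} + \frac{15 \left(\frac{e^{t}}{6} + \frac{5}{6}\right)^{8} e^{2 t}}{2} + \frac{10 \left(\frac{e^{t}}{6} + \frac{5}{6}\right)^{7} e^{3 t}}{3}
M^(3)(0) = \frac{25}{2}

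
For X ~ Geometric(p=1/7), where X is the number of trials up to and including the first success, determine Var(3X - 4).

For X ~ Geometric(p=1/7), where X is the number of trials up to and including the first success:
Var(X) = 42
Var(3X - 4) = (3)² × Var(X) = 9 × 42 = 378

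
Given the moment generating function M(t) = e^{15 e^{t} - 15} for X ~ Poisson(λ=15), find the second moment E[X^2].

To find E[X^2], compute M^(2)(0):
M^(1)(t) = 15 e^{t} e^{15 e^{t} - 15}
M^(2)(t) = 225 e^{2 t} e^{15 e^{t} - 15} + 15 e^{t} e^{15 e^{t} - 15}
M^(2)(0) = 240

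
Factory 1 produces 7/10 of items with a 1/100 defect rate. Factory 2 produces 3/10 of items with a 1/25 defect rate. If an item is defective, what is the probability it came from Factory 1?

Using Bayes' theorem:
P(F1) = 7/10, P(D|F1) = 1/100
P(F2) = 3/10, P(D|F2) = 1/25
P(D) = P(D|F1)P(F1) + P(D|F2)P(F2)
     = \frac{19}{1000}
P(F1|D) = P(D|F1)P(F1) / P(D)
= \frac{7}{19}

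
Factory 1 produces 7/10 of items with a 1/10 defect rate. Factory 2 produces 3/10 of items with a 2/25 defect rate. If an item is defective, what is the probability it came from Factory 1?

Using Bayes' theorem:
P(F1) = 7/10, P(D|F1) = 1/10
P(F2) = 3/10, P(D|F2) = 2/25
P(D) = P(D|F1)P(F1) + P(D|F2)P(F2)
     = \frac{47}{500}
P(F1|D) = P(D|F1)P(F1) / P(D)
= \frac{35}{47}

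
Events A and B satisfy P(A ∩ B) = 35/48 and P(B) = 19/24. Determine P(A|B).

P(A|B) = P(A ∩ B) / P(B)
= (35/48) / (19/24)
= 35/38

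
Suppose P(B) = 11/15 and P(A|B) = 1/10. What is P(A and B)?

By definition, P(A|B) = P(A ∩ B) / P(B)
So P(A ∩ B) = P(A|B) × P(B)
= 1/10 × 11/15
= 11/150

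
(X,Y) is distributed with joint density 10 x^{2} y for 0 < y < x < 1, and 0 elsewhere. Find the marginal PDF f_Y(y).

f_Y(y) = ∫_y^1 10 x^{2} y dx = \frac{10 y \left(1 - y^{3}\right)}{3}
for 0 < y < 1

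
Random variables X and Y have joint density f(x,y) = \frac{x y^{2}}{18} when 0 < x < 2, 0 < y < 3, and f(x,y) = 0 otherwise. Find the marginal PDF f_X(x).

f_X(x) = ∫_0^3 f(x,y) dy
= ∫_0^3 \frac{x y^{2}}{18} dy
= \frac{x}{2} for 0 < x < 2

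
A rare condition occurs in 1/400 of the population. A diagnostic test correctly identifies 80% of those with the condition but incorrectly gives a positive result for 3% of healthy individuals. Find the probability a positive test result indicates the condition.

Let D = the rare event, + = positive/flagged.
P(D) = 1/400
P(+|D) = 80/100 = 4/5
P(+|D') = 3/100
P(+) = P(+|D)P(D) + P(+|D')P(D')
     = \frac{4}{5} × \frac{1}{400} + \frac{3}{100} × \frac{399}{400}
     = \frac{1277}{40000}
P(D|+) = P(+|D)P(D)/P(+) = \frac{80}{1277}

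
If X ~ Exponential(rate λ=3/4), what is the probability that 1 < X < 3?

P(1 < X < 3) = ∫_{1}^{3} f(x) dx
where f(x) = \frac{3 e^{- \frac{3 x}{4}}}{4}
= - \frac{1 - e^{\frac{3}{2}}}{e^{\frac{9}{4}}}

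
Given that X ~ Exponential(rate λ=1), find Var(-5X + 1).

For X ~ Exponential(rate λ=1):
Var(X) = 1
Var(-5X + 1) = (-5)² × Var(X) = 25 × 1 = 25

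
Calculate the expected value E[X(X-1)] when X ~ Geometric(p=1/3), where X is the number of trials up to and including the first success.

E[X(X-1)] = E[X² - X] = E[X²] - E[X]
E[X] = 3
E[X²] = Var(X) + (E[X])² = 6 + (3)² = 15
E[X(X-1)] = 15 - 3 = 12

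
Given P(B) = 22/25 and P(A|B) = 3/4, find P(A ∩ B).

By definition, P(A|B) = P(A ∩ B) / P(B)
So P(A ∩ B) = P(A|B) × P(B)
= 3/4 × 22/25
= 33/50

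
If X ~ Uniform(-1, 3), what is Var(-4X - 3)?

For X ~ Uniform(-1, 3):
Var(X) = \frac{4}{3}
Var(-4X - 3) = (-4)² × Var(X) = 16 × \frac{4}{3} = \frac{64}{3}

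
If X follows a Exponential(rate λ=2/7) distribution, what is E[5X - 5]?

For X ~ Exponential(rate λ=2/7):
E[X] = \frac{7}{2}
E[5X - 5] = 5 × E[X] - 5 = \frac{25}{2}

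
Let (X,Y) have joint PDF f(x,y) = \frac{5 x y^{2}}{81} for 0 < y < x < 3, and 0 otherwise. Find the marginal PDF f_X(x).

f_X(x) = ∫_0^x \frac{5 x y^{2}}{81} dy = \frac{5 x^{4}}{243}
for 0 < x < 3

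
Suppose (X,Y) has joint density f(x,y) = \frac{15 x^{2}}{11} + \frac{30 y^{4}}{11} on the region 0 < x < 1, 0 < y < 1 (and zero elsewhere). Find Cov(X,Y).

E[XY] = ∫∫ xy × f(x,y) dx dy = \frac{35}{88}
E[X] = \frac{27}{44}
E[Y] = \frac{15}{22}
Cov(X,Y) = E[XY] - E[X]E[Y] = - \frac{5}{242}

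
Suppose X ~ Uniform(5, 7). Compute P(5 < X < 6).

P(5 < X < 6) = ∫_{5}^{6} f(x) dx
where f(x) = \frac{1}{2}
= \frac{1}{2}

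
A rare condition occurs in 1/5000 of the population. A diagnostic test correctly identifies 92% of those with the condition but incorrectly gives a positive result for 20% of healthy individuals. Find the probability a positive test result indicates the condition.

Let D = the rare event, + = positive/flagged.
P(D) = 1/5000
P(+|D) = 92/100 = 23/25
P(+|D') = 20/100 = 1/5
P(+) = P(+|D)P(D) + P(+|D')P(D')
     = \frac{23}{25} × \frac{1}{5000} + \frac{1}{5} × \frac{4999}{5000}
     = \frac{12509}{62500}
P(D|+) = P(+|D)P(D)/P(+) = \frac{23}{25018}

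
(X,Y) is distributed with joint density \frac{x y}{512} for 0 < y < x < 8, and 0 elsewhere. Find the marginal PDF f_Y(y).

f_Y(y) = ∫_y^8 \frac{x y}{512} dx = \frac{y \left(64 - y^{2}\right)}{1024}
for 0 < y < 8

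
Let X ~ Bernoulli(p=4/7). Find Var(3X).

For X ~ Bernoulli(p=4/7):
Var(X) = \frac{12}{49}
Var(3X) = (3)² × Var(X) = 9 × \frac{12}{49} = \frac{108}{49}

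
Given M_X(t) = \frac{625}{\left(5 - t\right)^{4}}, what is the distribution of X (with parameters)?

The MGF M(t) = \frac{625}{\left(5 - t\right)^{4}} is the standard form for the Gamma distribution.
Comparing with the known MGF formula identifies: Gamma(shape α=4, rate β=5)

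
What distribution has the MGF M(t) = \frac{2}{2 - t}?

The MGF M(t) = \frac{2}{2 - t} is the standard form for the Exponential distribution.
Comparing with the known MGF formula identifies: Exponential(rate λ=2)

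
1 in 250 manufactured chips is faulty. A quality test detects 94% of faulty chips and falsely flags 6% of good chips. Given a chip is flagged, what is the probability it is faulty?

Let D = the rare event, + = positive/flagged.
P(D) = 1/250
P(+|D) = 94/100 = 47/50
P(+|D') = 6/100 = 3/50
P(+) = P(+|D)P(D) + P(+|D')P(D')
     = \frac{47}{50} × \frac{1}{250} + \frac{3}{50} × \frac{249}{250}
     = \frac{397}{6250}
P(D|+) = P(+|D)P(D)/P(+) = \frac{47}{794}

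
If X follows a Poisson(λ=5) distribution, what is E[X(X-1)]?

E[X(X-1)] = E[X² - X] = E[X²] - E[X]
E[X] = 5
E[X²] = Var(X) + (E[X])² = 5 + (5)² = 30
E[X(X-1)] = 30 - 5 = 25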